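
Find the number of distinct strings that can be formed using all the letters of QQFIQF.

60

The 6 letters of QQFIQF have repeats: F appearing twice and Q appearing 3 times.
The number of distinct arrangements is 6!/(3!·2!) = 720/12 = 60.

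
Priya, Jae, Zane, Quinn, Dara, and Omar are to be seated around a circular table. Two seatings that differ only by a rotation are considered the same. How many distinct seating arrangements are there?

Fix one person's seat to break rotational symmetry; the remaining 5 people can be arranged in (5)! = 120 ways.

120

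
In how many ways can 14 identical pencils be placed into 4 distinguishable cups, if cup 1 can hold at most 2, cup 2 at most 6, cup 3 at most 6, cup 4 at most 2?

Ignoring the caps, the number of non-negative solutions to x_1+…+x_4 = 14 is C(17,3) = 680.
Subtract solutions that violate a single cap (substitute x_i' = x_i − (cap_i+1)): x_1 ≥ 3 gives C(14,3) = 364; x_2 ≥ 7 gives C(10,3) = 120; x_3 ≥ 7 gives C(10,3) = 120; x_4 ≥ 3 gives C(14,3) = 364. Together 968.
Add back pairs where two caps are both exceeded: 35 + 35 + 165 + 1 + 35 + 35 = 306.
Subtract triples: 0 + 4 + 4 + 0 = 8.
By inclusion–exclusion the count is 680 − 968 + 306 − 8 = 10.

10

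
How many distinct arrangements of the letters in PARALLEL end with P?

420

Fix P in the last position and arrange the remaining 7 letters.
Those 7 letters have A appearing twice and L appearing 3 times, giving (7)!/(3!·2!) = 420.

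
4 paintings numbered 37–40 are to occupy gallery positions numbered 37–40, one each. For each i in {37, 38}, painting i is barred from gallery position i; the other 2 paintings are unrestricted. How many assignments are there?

14

Let Aᵢ (for i ∈ {37, 38}) be the placements that put painting i in its forbidden gallery position. Any j of these fix j positions, leaving (4−j)! ways to fill the rest, and there are C(2,j) ways to pick which j.
By inclusion–exclusion, the number of valid placements is Σ_{j=0}^{2} (−1)^j C(2,j)·(4−j)!.
Computing: 24 − 12 + 2 = 14.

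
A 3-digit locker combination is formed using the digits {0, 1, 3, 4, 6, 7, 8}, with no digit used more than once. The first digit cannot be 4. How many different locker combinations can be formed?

180

The first digit has 7−1 = 6 choices (anything except 4).
The remaining 2 digits are filled from the other 6 symbols without repetition: 6 × 5 = 30.
Total: 6 × 30 = 180.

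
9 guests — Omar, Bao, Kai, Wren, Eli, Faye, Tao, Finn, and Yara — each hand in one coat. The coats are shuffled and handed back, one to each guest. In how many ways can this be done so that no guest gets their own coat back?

This is the derangement count D_9: permutations of 9 items with no fixed point.
By inclusion–exclusion this is Σ_{j=0}^{9} (−1)^j C(9,j)·(9−j)!.
Computing: 362880 − 362880 + 181440 − 60480 + 15120 − 3024 + 504 − 72 + 9 − 1 = 133496.

133496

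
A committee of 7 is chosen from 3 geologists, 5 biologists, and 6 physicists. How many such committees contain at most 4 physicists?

3256

Split by how many physicists are chosen (0 through 4).
Sum: C(6,0)·C(8,7) + C(6,1)·C(8,6) + C(6,2)·C(8,5) + C(6,3)·C(8,4) + C(6,4)·C(8,3) = 8 + 168 + 840 + 1400 + 840 = 3256.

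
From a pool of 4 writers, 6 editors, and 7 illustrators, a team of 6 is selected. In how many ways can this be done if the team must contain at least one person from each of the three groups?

9996

Total 6-person selections from all 17: C(17,6) = 12376.
Subtract selections that omit an entire group: no writers → C(13,6) = 1716; no editors → C(11,6) = 462; no illustrators → C(10,6) = 210.
Add back selections omitting two groups (i.e. drawn from a single group): C(4,6) + C(6,6) + C(7,6) = 8.
By inclusion–exclusion: 12376 − 2388 + 8 = 9996.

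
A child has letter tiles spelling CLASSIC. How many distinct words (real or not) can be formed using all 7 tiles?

Letter multiplicities in CLASSIC: A×1, C×2, I×1, L×1, S×2.
The number of distinct arrangements is 7!/(2!·2!) = 5040/4 = 1260.

1260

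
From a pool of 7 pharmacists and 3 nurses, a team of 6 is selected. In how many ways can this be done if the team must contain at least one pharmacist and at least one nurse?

Unrestricted: C(10,6) = 210 ways to pick any 6 of the 10.
Selections missing a whole group: no pharmacists → C(3,6) = 0; no nurses → C(7,6) = 7.
Both groups omitted at once is impossible, so 210 − 7 = 203.

203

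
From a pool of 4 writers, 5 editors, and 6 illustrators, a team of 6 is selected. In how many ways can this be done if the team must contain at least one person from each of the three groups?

4250

Unrestricted: C(15,6) = 5005 ways to pick any 6 of the 15.
Selections missing a whole group: no writers → C(11,6) = 462; no editors → C(10,6) = 210; no illustrators → C(9,6) = 84.
Add back selections omitting two groups (i.e. drawn from a single group): C(4,6) + C(5,6) + C(6,6) = 1.
By inclusion–exclusion: 5005 − 756 + 1 = 4250.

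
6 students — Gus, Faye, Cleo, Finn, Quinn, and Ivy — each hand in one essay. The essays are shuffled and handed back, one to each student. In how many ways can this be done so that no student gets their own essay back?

265

This is the derangement count D_6: permutations of 6 items with no fixed point.
By inclusion–exclusion this is Σ_{j=0}^{6} (−1)^j C(6,j)·(6−j)!.
Computing: 720 − 720 + 360 − 120 + 30 − 6 + 1 = 265.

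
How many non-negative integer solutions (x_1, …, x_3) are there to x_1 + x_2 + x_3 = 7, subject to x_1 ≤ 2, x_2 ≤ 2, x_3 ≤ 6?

By stars and bars, unrestricted non-negative solutions to x_1+…+x_3 = 7 number C(7+2,2) = 36.
Subtract solutions that violate a single cap (substitute x_i' = x_i − (cap_i+1)): x_1 ≥ 3 gives C(6,2) = 15; x_2 ≥ 3 gives C(6,2) = 15; x_3 ≥ 7 gives C(2,2) = 1. Together 31.
Add back pairs where two caps are both exceeded: 3 + 0 + 0 = 3.
By inclusion–exclusion the count is 36 − 31 + 3 = 8.

8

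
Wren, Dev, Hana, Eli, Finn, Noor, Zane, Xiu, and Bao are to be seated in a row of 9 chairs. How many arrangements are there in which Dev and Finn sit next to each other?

Treat {Dev, Finn} as a single unit. There are 8 units to order, and the pair itself can be ordered 2 ways.
That gives 2 × 8! = 2 × 40320 = 80640.

80640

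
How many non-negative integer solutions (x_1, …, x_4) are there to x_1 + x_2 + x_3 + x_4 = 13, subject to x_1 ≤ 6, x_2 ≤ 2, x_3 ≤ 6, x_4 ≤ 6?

Without the upper bounds there are C(16,3) = 560 ways to split 13 among 4 variables.
Subtract solutions that violate a single cap (substitute x_i' = x_i − (cap_i+1)): x_1 ≥ 7 gives C(9,3) = 84; x_2 ≥ 3 gives C(13,3) = 286; x_3 ≥ 7 gives C(9,3) = 84; x_4 ≥ 7 gives C(9,3) = 84. Together 538.
Add back pairs where two caps are both exceeded: 20 + 0 + 0 + 20 + 20 + 0 = 60.
By inclusion–exclusion the count is 560 − 538 + 60 = 82.

82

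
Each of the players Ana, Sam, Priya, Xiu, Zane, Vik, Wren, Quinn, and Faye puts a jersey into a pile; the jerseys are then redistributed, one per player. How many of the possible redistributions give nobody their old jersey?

Let Aᵢ be the assignments in which player i gets their old jersey. We want the size of the complement of A₁∪…∪A_9.
By inclusion–exclusion this is Σ_{j=0}^{9} (−1)^j C(9,j)·(9−j)!.
Computing: 362880 − 362880 + 181440 − 60480 + 15120 − 3024 + 504 − 72 + 9 − 1 = 133496.

133496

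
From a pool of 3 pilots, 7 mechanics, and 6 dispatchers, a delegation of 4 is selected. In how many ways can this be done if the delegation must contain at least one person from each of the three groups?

Total 4-person selections from all 16: C(16,4) = 1820.
Subtract selections that omit an entire group: no pilots → C(13,4) = 715; no mechanics → C(9,4) = 126; no dispatchers → C(10,4) = 210.
Add back selections omitting two groups (i.e. drawn from a single group): C(3,4) + C(7,4) + C(6,4) = 50.
By inclusion–exclusion: 1820 − 1051 + 50 = 819.

819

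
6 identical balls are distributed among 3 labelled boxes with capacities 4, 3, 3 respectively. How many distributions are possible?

13

By stars and bars, unrestricted non-negative solutions to x_1+…+x_3 = 6 number C(6+2,2) = 28.
Subtract solutions that violate a single cap (substitute x_i' = x_i − (cap_i+1)): x_1 ≥ 5 gives C(3,2) = 3; x_2 ≥ 4 gives C(4,2) = 6; x_3 ≥ 4 gives C(4,2) = 6. Together 15.
No two caps can be exceeded simultaneously, so the pair terms are all 0.
By inclusion–exclusion the count is 28 − 15 + 0 = 13.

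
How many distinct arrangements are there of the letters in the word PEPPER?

60

The 6 letters of PEPPER have repeats: E appearing twice and P appearing 3 times.
The number of distinct arrangements is 6!/(3!·2!) = 720/12 = 60.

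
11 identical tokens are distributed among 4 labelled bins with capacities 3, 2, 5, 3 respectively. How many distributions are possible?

10

By stars and bars, unrestricted non-negative solutions to x_1+…+x_4 = 11 number C(11+3,3) = 364.
Subtract solutions that violate a single cap (substitute x_i' = x_i − (cap_i+1)): x_1 ≥ 4 gives C(10,3) = 120; x_2 ≥ 3 gives C(11,3) = 165; x_3 ≥ 6 gives C(8,3) = 56; x_4 ≥ 4 gives C(10,3) = 120. Together 461.
Add back pairs where two caps are both exceeded: 35 + 4 + 20 + 10 + 35 + 4 = 108.
Subtract triples: 0 + 1 + 0 + 0 = 1.
By inclusion–exclusion the count is 364 − 461 + 108 − 1 = 10.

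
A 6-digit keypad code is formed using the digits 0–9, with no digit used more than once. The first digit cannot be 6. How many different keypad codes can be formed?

The first digit has 10−1 = 9 choices (anything except 6).
The remaining 5 digits are filled from the other 9 symbols without repetition: 9 × 8 × 7 × 6 × 5 = 15120.
Total: 9 × 15120 = 136080.

136080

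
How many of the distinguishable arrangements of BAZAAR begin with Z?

With the first slot taken by Z, it remains to arrange the other 5 letters (BAAAR).
Those 5 letters have A appearing 3 times, giving (5)!/(3!) = 20.

20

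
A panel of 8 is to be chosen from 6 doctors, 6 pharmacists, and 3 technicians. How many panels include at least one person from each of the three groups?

5922

With no constraint there are C(15,8) = 6435 possible selections.
Subtract selections that omit an entire group: no doctors → C(9,8) = 9; no pharmacists → C(9,8) = 9; no technicians → C(12,8) = 495.
Add back selections omitting two groups (i.e. drawn from a single group): C(6,8) + C(6,8) + C(3,8) = 0.
By inclusion–exclusion: 6435 − 513 + 0 = 5922.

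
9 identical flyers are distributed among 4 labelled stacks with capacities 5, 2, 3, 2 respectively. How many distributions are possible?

18

Without the upper bounds there are C(12,3) = 220 ways to split 9 among 4 stacks.
Subtract solutions that violate a single cap (substitute x_i' = x_i − (cap_i+1)): x_1 ≥ 6 gives C(6,3) = 20; x_2 ≥ 3 gives C(9,3) = 84; x_3 ≥ 4 gives C(8,3) = 56; x_4 ≥ 3 gives C(9,3) = 84. Together 244.
Add back pairs where two caps are both exceeded: 1 + 0 + 1 + 10 + 20 + 10 = 42.
By inclusion–exclusion the count is 220 − 244 + 42 = 18.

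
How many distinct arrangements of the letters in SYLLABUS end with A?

1260

With the last slot taken by A, it remains to arrange the other 7 letters (SYLLBUS).
Those 7 letters have L appearing twice and S appearing twice, giving (7)!/(2!·2!) = 1260.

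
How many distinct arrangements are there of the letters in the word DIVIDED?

420

The 7 letters of DIVIDED have repeats: D appearing 3 times and I appearing twice.
The number of distinct arrangements is 7!/(3!·2!) = 5040/12 = 420.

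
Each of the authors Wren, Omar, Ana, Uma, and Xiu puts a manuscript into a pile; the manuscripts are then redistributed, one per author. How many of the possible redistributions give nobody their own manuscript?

This is the derangement count D_5: permutations of 5 items with no fixed point.
By inclusion–exclusion this is Σ_{j=0}^{5} (−1)^j C(5,j)·(5−j)!.
Computing: 120 − 120 + 60 − 20 + 5 − 1 = 44.

44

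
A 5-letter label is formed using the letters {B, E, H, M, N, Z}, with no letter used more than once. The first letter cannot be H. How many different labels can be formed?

600

The first letter has 6−1 = 5 choices (anything except H).
The remaining 4 letters are filled from the other 5 symbols without repetition: 5 × 4 × 3 × 2 = 120.
Total: 5 × 120 = 600.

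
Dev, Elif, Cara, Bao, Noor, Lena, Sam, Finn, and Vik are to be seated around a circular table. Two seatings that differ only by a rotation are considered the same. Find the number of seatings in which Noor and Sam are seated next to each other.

10080

Treat {Noor, Sam} as one unit (2 internal orders) and seat the resulting 8 units around the table: (7)! circular arrangements.
So 2 × (7)! = 2 × 5040 = 10080.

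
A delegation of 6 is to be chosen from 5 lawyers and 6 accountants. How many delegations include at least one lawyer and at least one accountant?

Total 6-person selections from all 11: C(11,6) = 462.
Subtract selections that omit an entire group: no lawyers → C(6,6) = 1; no accountants → C(5,6) = 0.
Both groups omitted at once is impossible, so 462 − 1 = 461.

461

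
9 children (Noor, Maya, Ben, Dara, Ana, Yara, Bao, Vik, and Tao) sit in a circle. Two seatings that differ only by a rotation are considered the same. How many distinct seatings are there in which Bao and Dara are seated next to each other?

Glue Bao and Dara into a block (2 internal orders). Seating 8 units around a circle gives (7)! arrangements.
So 2 × (7)! = 2 × 5040 = 10080.

10080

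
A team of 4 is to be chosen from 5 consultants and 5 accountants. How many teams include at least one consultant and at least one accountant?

Total 4-person selections from all 10: C(10,4) = 210.
Subtract selections that omit an entire group: no consultants → C(5,4) = 5; no accountants → C(5,4) = 5.
Both groups omitted at once is impossible, so 210 − 10 = 200.

200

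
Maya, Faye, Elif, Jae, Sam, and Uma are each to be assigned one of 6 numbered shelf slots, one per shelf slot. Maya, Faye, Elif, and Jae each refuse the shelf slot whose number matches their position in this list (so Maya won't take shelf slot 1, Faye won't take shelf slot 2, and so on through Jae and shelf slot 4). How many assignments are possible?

362

Let Aᵢ (for 1 ≤ i ≤ 4) be the placements that put person i in their forbidden shelf slot. Any j of these fix j positions, leaving (6−j)! ways to fill the rest, and there are C(4,j) ways to pick which j.
By inclusion–exclusion, the number of valid placements is Σ_{j=0}^{4} (−1)^j C(4,j)·(6−j)!.
Computing: 720 − 480 + 144 − 24 + 2 = 362.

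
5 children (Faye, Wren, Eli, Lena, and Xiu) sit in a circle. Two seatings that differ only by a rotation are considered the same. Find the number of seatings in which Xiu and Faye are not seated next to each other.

12

Without the restriction there are (4)! = 24 seatings.
Those with Xiu next to Faye: fuse the pair into one unit and seat 4 units around a circle — 2·(3)! = 12.
Subtracting, 24 − 12 = 12.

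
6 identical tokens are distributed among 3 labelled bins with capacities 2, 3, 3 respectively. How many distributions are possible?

6

Ignoring the caps, the number of non-negative solutions to x_1+…+x_3 = 6 is C(8,2) = 28.
Subtract solutions that violate a single cap (substitute x_i' = x_i − (cap_i+1)): x_1 ≥ 3 gives C(5,2) = 10; x_2 ≥ 4 gives C(4,2) = 6; x_3 ≥ 4 gives C(4,2) = 6. Together 22.
No two caps can be exceeded simultaneously, so the pair terms are all 0.
By inclusion–exclusion the count is 28 − 22 + 0 = 6.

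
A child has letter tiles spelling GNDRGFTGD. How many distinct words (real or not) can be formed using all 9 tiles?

30240

The 9 letters of GNDRGFTGD have repeats: D appearing twice and G appearing 3 times.
The number of distinct arrangements is 9!/(3!·2!) = 362880/12 = 30240.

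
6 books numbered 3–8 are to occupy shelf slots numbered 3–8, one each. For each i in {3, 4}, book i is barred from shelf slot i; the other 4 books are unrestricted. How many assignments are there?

Let Aᵢ (for i ∈ {3, 4}) be the placements that put book i in its forbidden shelf slot. Any j of these fix j positions, leaving (6−j)! ways to fill the rest, and there are C(2,j) ways to pick which j.
By inclusion–exclusion, the number of valid placements is Σ_{j=0}^{2} (−1)^j C(2,j)·(6−j)!.
Computing: 720 − 240 + 24 = 504.

504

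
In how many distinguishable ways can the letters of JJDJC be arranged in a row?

Letter multiplicities in JJDJC: C×1, D×1, J×3.
Dividing 5! = 120 by 3! = 6 for the repeated letters gives 20.

20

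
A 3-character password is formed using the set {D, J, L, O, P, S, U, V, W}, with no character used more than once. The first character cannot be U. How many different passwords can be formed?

448

The first character has 9−1 = 8 choices (anything except U).
The remaining 2 characters are filled from the other 8 symbols without repetition: 8 × 7 = 56.
Total: 8 × 56 = 448.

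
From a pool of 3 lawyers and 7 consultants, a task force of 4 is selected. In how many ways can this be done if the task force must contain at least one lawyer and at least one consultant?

175

With no constraint there are C(10,4) = 210 possible selections.
Subtract selections that omit an entire group: no lawyers → C(7,4) = 35; no consultants → C(3,4) = 0.
Both groups omitted at once is impossible, so 210 − 35 = 175.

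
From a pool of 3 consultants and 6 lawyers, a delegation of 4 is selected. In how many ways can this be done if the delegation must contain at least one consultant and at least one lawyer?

111

Total 4-person selections from all 9: C(9,4) = 126.
Subtract selections that omit an entire group: no consultants → C(6,4) = 15; no lawyers → C(3,4) = 0.
Both groups omitted at once is impossible, so 126 − 15 = 111.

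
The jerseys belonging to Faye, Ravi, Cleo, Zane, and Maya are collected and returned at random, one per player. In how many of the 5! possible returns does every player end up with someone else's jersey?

44

Count assignments avoiding every fixed point. For any j of the 5 players fixed to their old jersey, the other 5−j can be arranged in (5−j)! ways.
By inclusion–exclusion this is Σ_{j=0}^{5} (−1)^j C(5,j)·(5−j)!.
Computing: 120 − 120 + 60 − 20 + 5 − 1 = 44.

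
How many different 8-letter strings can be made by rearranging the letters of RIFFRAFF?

840

The 8 letters of RIFFRAFF have repeats: F appearing 4 times and R appearing twice.
The number of distinct arrangements is 8!/(4!·2!) = 40320/48 = 840.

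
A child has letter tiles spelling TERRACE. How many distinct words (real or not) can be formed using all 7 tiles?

1260

Letter multiplicities in TERRACE: A×1, C×1, E×2, R×2, T×1.
Dividing 7! = 5040 by 2!·2! = 4 for the repeated letters gives 1260.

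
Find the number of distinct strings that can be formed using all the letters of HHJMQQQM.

1680

Letter multiplicities in HHJMQQQM: H×2, J×1, M×2, Q×3.
So there are 8! / (3!·2!·2!) = 1680 distinguishable arrangements.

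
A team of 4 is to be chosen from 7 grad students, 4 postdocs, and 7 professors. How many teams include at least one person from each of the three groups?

Total 4-person selections from all 18: C(18,4) = 3060.
Selections missing a whole group: no grad students → C(11,4) = 330; no postdocs → C(14,4) = 1001; no professors → C(11,4) = 330.
Add back selections omitting two groups (i.e. drawn from a single group): C(7,4) + C(4,4) + C(7,4) = 71.
By inclusion–exclusion: 3060 − 1661 + 71 = 1470.

1470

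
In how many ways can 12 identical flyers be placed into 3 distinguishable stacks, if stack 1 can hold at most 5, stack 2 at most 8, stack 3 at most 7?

38

Ignoring the caps, the number of non-negative solutions to x_1+…+x_3 = 12 is C(14,2) = 91.
Subtract solutions that violate a single cap (substitute x_i' = x_i − (cap_i+1)): x_1 ≥ 6 gives C(8,2) = 28; x_2 ≥ 9 gives C(5,2) = 10; x_3 ≥ 8 gives C(6,2) = 15. Together 53.
No two caps can be exceeded simultaneously, so the pair terms are all 0.
By inclusion–exclusion the count is 91 − 53 + 0 = 38.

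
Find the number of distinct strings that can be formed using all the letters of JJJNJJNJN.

The 9 letters of JJJNJJNJN have repeats: J appearing 6 times and N appearing 3 times.
Dividing 9! = 362880 by 6!·3! = 4320 for the repeated letters gives 84.

84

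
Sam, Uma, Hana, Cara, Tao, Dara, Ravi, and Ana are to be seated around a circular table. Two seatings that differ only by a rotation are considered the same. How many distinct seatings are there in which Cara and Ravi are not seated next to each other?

Without the restriction there are (7)! = 5040 seatings.
Those with Cara next to Ravi: fuse the pair into one unit and seat 7 units around a circle — 2·(6)! = 1440.
Subtracting, 5040 − 1440 = 3600.

3600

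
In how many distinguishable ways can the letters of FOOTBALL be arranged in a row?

Letter multiplicities in FOOTBALL: A×1, B×1, F×1, L×2, O×2, T×1.
The number of distinct arrangements is 8!/(2!·2!) = 40320/4 = 10080.

10080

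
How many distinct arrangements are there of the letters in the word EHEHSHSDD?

7560

The 9 letters of EHEHSHSDD have repeats: D appearing twice, E appearing twice, H appearing 3 times, and S appearing twice.
So there are 9! / (3!·2!·2!·2!) = 7560 distinguishable arrangements.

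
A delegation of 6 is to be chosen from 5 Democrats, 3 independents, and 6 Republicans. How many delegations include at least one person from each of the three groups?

Total 6-person selections from all 14: C(14,6) = 3003.
Selections missing a whole group: no Democrats → C(9,6) = 84; no independents → C(11,6) = 462; no Republicans → C(8,6) = 28.
Add back selections omitting two groups (i.e. drawn from a single group): C(5,6) + C(3,6) + C(6,6) = 1.
By inclusion–exclusion: 3003 − 574 + 1 = 2430.

2430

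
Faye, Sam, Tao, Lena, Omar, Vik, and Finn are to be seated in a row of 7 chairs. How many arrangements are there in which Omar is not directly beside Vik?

Of the 7! = 5040 arrangements, those with Omar and Vik adjacent number 2 × 6! = 1440 (treat the pair as a block with 2 internal orders).
Complementary counting: 5040 − 1440 = 3600.

3600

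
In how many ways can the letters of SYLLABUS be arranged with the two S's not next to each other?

Total arrangements of SYLLABUS: 8!/(2!·2!) = 10080.
Arrangements with the S's together: treat SS as one letter, giving (7)!/(2!) = 2520.
Hence 10080 − 2520 = 7560.

7560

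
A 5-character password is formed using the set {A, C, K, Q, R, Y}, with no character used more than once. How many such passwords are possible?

With no repetition, fill the 5 characters in order: 6 choices, then 5, down to 2.
6 × 5 × 4 × 3 × 2 = 720.

720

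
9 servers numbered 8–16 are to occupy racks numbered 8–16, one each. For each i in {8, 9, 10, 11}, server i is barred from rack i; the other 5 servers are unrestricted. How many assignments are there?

229080

Let Aᵢ (for 8 ≤ i ≤ 11) be the placements that put server i in its forbidden rack. Any j of these fix j positions, leaving (9−j)! ways to fill the rest, and there are C(4,j) ways to pick which j.
By inclusion–exclusion, the number of valid placements is Σ_{j=0}^{4} (−1)^j C(4,j)·(9−j)!.
Computing: 362880 − 161280 + 30240 − 2880 + 120 = 229080.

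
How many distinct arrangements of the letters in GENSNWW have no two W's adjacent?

There are 7!/(2!·2!) = 1260 arrangements of GENSNWW in total.
If the two W's are adjacent, glue them into one block, leaving 6 items to arrange: (6)!/(2!) = 360 ways.
Subtracting, 1260 − 360 = 900 arrangements keep the W's apart.

900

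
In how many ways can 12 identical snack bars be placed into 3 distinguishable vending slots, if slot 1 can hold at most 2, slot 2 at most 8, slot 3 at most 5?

Ignoring the caps, the number of non-negative solutions to x_1+…+x_3 = 12 is C(14,2) = 91.
Subtract solutions that violate a single cap (substitute x_i' = x_i − (cap_i+1)): x_1 ≥ 3 gives C(11,2) = 55; x_2 ≥ 9 gives C(5,2) = 10; x_3 ≥ 6 gives C(8,2) = 28. Together 93.
Add back pairs where two caps are both exceeded: 1 + 10 + 0 = 11.
By inclusion–exclusion the count is 91 − 93 + 11 = 9.

9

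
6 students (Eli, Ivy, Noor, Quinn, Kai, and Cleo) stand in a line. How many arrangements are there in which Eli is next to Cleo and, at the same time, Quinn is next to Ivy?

Treat {Eli,Cleo} as one block (2 orders) and {Quinn,Ivy} as another (2 orders).
That leaves 4 units to arrange: 2 × 2 × 4! = 4 × 24 = 96.

96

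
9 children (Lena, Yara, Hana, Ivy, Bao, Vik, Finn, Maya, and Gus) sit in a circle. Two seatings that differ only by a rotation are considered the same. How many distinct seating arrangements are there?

Around a circle, 9 distinct people have 9!/9 = (8)! = 40320 rotationally distinct seatings.

40320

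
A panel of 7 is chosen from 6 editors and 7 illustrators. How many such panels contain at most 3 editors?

Split by how many editors are chosen (0 through 3).
Sum: C(6,0)·C(7,7) + C(6,1)·C(7,6) + C(6,2)·C(7,5) + C(6,3)·C(7,4) = 1 + 42 + 315 + 700 = 1058.

1058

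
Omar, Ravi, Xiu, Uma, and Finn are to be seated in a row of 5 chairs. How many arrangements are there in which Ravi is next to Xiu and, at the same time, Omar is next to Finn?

24

Treat {Ravi,Xiu} as one block (2 orders) and {Omar,Finn} as another (2 orders).
That leaves 3 units to arrange: 2 × 2 × 3! = 4 × 6 = 24.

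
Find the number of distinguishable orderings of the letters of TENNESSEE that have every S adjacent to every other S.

Treat the 2 copies of S as a single block. The multiset to arrange is then {SS, E, E, E, E, N, N, T}, 8 items in all.
That gives (8)!/(4!·2!) = 840 arrangements.

840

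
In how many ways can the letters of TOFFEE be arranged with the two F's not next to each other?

There are 6!/(2!·2!) = 180 arrangements of TOFFEE in total.
Arrangements with the F's together: treat FF as one letter, giving (5)!/(2!) = 60.
Subtracting, 180 − 60 = 120 arrangements keep the F's apart.

120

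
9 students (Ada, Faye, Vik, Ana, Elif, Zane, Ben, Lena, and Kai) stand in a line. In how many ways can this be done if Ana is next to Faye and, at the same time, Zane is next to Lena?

Treat {Ana,Faye} as one block (2 orders) and {Zane,Lena} as another (2 orders).
That leaves 7 units to arrange: 2 × 2 × 7! = 4 × 5040 = 20160.

20160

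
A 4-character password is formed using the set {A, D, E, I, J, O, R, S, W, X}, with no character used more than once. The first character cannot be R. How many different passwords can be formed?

The first character has 10−1 = 9 choices (anything except R).
The remaining 3 characters are filled from the other 9 symbols without repetition: 9 × 8 × 7 = 504.
Total: 9 × 504 = 4536.

4536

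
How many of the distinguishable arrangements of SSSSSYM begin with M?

6

With the first slot taken by M, it remains to arrange the other 6 letters (SSSSSY).
Those 6 letters have S appearing 5 times, giving (6)!/(5!) = 6.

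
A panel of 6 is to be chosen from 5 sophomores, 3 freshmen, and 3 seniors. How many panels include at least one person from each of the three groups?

405

With no constraint there are C(11,6) = 462 possible selections.
Subtract selections that omit an entire group: no sophomores → C(6,6) = 1; no freshmen → C(8,6) = 28; no seniors → C(8,6) = 28.
Add back selections omitting two groups (i.e. drawn from a single group): C(5,6) + C(3,6) + C(3,6) = 0.
By inclusion–exclusion: 462 − 57 + 0 = 405.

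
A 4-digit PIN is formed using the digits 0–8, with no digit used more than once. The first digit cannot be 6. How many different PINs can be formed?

2688

The first digit has 9−1 = 8 choices (anything except 6).
The remaining 3 digits are filled from the other 8 symbols without repetition: 8 × 7 × 6 = 336.
Total: 8 × 336 = 2688.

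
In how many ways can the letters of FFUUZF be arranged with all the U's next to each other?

20

Treat the 2 copies of U as a single block. The multiset to arrange is then {UU, F, F, F, Z}, 5 items in all.
That gives (5)!/(3!) = 20 arrangements.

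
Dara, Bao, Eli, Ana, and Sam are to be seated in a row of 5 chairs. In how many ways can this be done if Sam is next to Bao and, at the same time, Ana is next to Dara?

24

Treat {Sam,Bao} as one block (2 orders) and {Ana,Dara} as another (2 orders).
That leaves 3 units to arrange: 2 × 2 × 3! = 4 × 6 = 24.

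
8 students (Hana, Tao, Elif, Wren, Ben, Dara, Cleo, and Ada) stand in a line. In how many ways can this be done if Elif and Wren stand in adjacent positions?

10080

Place the 6 others and the Elif-Wren pair as 7 objects in a line; the pair has 2 internal arrangements.
That gives 2 × 7! = 2 × 5040 = 10080.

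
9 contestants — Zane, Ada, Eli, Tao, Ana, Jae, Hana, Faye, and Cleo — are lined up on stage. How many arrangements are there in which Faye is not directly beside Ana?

282240

There are 9! = 362880 arrangements in all. If Faye and Ana are adjacent, merging them into one block gives 2·(8)! = 80640 arrangements.
Complementary counting: 362880 − 80640 = 282240.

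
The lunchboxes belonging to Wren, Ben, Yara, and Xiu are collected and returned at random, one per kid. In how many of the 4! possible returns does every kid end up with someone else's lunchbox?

This is the derangement count D_4: permutations of 4 items with no fixed point.
By inclusion–exclusion this is Σ_{j=0}^{4} (−1)^j C(4,j)·(4−j)!.
Computing: 24 − 24 + 12 − 4 + 1 = 9.

9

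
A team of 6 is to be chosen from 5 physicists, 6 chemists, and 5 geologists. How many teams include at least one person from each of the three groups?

6875

Total 6-person selections from all 16: C(16,6) = 8008.
Selections missing a whole group: no physicists → C(11,6) = 462; no chemists → C(10,6) = 210; no geologists → C(11,6) = 462.
Add back selections omitting two groups (i.e. drawn from a single group): C(5,6) + C(6,6) + C(5,6) = 1.
By inclusion–exclusion: 8008 − 1134 + 1 = 6875.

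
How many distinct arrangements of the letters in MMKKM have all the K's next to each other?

4

Treat the 2 copies of K as a single block. The multiset to arrange is then {KK, M, M, M}, 4 items in all.
That gives (4)!/(3!) = 4 arrangements.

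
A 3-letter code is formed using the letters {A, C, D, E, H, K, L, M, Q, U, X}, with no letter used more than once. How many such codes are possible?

Choose and order 3 of the 11 symbols: the first letter has 11 options, the next 10, then 9.
That product is 11 × 10 × 9 = 990.

990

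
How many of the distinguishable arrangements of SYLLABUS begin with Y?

1260

Fix Y in the first position and arrange the remaining 7 letters.
Those 7 letters have L appearing twice and S appearing twice, giving (7)!/(2!·2!) = 1260.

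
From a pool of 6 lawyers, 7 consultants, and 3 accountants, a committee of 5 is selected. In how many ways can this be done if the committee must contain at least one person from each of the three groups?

Total 5-person selections from all 16: C(16,5) = 4368.
Subtract selections that omit an entire group: no lawyers → C(10,5) = 252; no consultants → C(9,5) = 126; no accountants → C(13,5) = 1287.
Add back selections omitting two groups (i.e. drawn from a single group): C(6,5) + C(7,5) + C(3,5) = 27.
By inclusion–exclusion: 4368 − 1665 + 27 = 2730.

2730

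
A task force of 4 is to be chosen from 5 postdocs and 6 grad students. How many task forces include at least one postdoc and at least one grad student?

With no constraint there are C(11,4) = 330 possible selections.
Subtract selections that omit an entire group: no postdocs → C(6,4) = 15; no grad students → C(5,4) = 5.
Both groups omitted at once is impossible, so 330 − 20 = 310.

310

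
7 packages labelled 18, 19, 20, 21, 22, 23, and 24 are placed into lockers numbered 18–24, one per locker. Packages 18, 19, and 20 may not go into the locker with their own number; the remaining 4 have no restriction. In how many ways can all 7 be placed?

Let Aᵢ (for i ∈ {18, 19, 20}) be the placements that put package i in its forbidden locker. Any j of these fix j positions, leaving (7−j)! ways to fill the rest, and there are C(3,j) ways to pick which j.
By inclusion–exclusion, the number of valid placements is Σ_{j=0}^{3} (−1)^j C(3,j)·(7−j)!.
Computing: 5040 − 2160 + 360 − 24 = 3216.

3216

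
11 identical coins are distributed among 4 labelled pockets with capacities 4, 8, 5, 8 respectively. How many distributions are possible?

By stars and bars, unrestricted non-negative solutions to x_1+…+x_4 = 11 number C(11+3,3) = 364.
Subtract solutions that violate a single cap (substitute x_i' = x_i − (cap_i+1)): x_1 ≥ 5 gives C(9,3) = 84; x_2 ≥ 9 gives C(5,3) = 10; x_3 ≥ 6 gives C(8,3) = 56; x_4 ≥ 9 gives C(5,3) = 10. Together 160.
Add back pairs where two caps are both exceeded: 0 + 1 + 0 + 0 + 0 + 0 = 1.
By inclusion–exclusion the count is 364 − 160 + 1 = 205.

205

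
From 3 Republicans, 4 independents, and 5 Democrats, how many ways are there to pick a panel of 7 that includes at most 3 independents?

736

Split by how many independents are chosen (0 through 3).
Sum: C(4,0)·C(8,7) + C(4,1)·C(8,6) + C(4,2)·C(8,5) + C(4,3)·C(8,4) = 8 + 112 + 336 + 280 = 736.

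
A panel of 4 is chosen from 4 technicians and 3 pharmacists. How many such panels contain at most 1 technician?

4

Split by how many technicians are chosen (0 through 1).
Sum: C(4,0)·C(3,4) + C(4,1)·C(3,3) = 0 + 4 = 4.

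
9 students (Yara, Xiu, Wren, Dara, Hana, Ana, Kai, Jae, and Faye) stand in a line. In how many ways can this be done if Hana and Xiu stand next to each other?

Glue Hana and Xiu into one block (2 internal orders), leaving 8 units to arrange in a row.
That gives 2 × 8! = 2 × 40320 = 80640.

80640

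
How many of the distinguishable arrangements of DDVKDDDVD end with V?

56

With the last slot taken by V, it remains to arrange the other 8 letters (DDKDDDVD).
Those 8 letters have D appearing 6 times, giving (8)!/(6!) = 56.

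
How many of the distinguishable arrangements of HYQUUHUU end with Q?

105

Fix Q in the last position and arrange the remaining 7 letters.
Those 7 letters have H appearing twice and U appearing 4 times, giving (7)!/(4!·2!) = 105.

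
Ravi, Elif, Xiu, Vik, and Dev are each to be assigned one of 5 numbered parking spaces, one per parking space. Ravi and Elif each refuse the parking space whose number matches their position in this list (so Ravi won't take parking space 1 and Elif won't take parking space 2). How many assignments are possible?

78

Let Aᵢ (for i ∈ {1, 2}) be the placements that put person i in their forbidden parking space. Any j of these fix j positions, leaving (5−j)! ways to fill the rest, and there are C(2,j) ways to pick which j.
By inclusion–exclusion, the number of valid placements is Σ_{j=0}^{2} (−1)^j C(2,j)·(5−j)!.
Computing: 120 − 48 + 6 = 78.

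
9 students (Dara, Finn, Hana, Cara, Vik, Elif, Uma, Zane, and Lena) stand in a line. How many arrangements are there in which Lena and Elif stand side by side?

80640

Glue Lena and Elif into one block (2 internal orders), leaving 8 units to arrange in a row.
So the count is 2·(8)! = 80640.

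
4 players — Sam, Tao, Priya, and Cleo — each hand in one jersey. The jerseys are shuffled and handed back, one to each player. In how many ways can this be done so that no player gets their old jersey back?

9

Let Aᵢ be the assignments in which player i gets their old jersey. We want the size of the complement of A₁∪…∪A_4.
By inclusion–exclusion this is Σ_{j=0}^{4} (−1)^j C(4,j)·(4−j)!.
Computing: 24 − 24 + 12 − 4 + 1 = 9.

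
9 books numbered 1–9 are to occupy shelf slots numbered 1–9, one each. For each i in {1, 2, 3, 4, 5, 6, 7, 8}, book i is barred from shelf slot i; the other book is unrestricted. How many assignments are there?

148329

Let Aᵢ (for 1 ≤ i ≤ 8) be the placements that put book i in its forbidden shelf slot. Any j of these fix j positions, leaving (9−j)! ways to fill the rest, and there are C(8,j) ways to pick which j.
By inclusion–exclusion, the number of valid placements is Σ_{j=0}^{8} (−1)^j C(8,j)·(9−j)!.
Computing: 362880 − 322560 + 141120 − 40320 + 8400 − 1344 + 168 − 16 + 1 = 148329.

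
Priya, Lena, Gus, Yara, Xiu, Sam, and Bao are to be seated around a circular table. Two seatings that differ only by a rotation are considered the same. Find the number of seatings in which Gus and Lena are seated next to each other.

240

Glue Gus and Lena into a block (2 internal orders). Seating 6 units around a circle gives (5)! arrangements.
So 2 × (5)! = 2 × 120 = 240.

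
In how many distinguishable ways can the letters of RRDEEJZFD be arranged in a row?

45360

The 9 letters of RRDEEJZFD have repeats: D appearing twice, E appearing twice, and R appearing twice.
Dividing 9! = 362880 by 2!·2!·2! = 8 for the repeated letters gives 45360.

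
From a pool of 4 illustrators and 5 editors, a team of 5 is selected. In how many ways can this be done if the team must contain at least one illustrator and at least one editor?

Total 5-person selections from all 9: C(9,5) = 126.
Subtract selections that omit an entire group: no illustrators → C(5,5) = 1; no editors → C(4,5) = 0.
Both groups omitted at once is impossible, so 126 − 1 = 125.

125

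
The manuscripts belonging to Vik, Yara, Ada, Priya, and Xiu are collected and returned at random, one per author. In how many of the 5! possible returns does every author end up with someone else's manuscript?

This is the derangement count D_5: permutations of 5 items with no fixed point.
By inclusion–exclusion this is Σ_{j=0}^{5} (−1)^j C(5,j)·(5−j)!.
Computing: 120 − 120 + 60 − 20 + 5 − 1 = 44.

44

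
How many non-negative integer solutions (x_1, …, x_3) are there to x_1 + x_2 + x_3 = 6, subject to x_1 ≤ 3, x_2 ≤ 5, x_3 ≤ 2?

Without the upper bounds there are C(8,2) = 28 ways to split 6 among 3 variables.
Subtract solutions that violate a single cap (substitute x_i' = x_i − (cap_i+1)): x_1 ≥ 4 gives C(4,2) = 6; x_2 ≥ 6 gives C(2,2) = 1; x_3 ≥ 3 gives C(5,2) = 10. Together 17.
No two caps can be exceeded simultaneously, so the pair terms are all 0.
By inclusion–exclusion the count is 28 − 17 + 0 = 11.

11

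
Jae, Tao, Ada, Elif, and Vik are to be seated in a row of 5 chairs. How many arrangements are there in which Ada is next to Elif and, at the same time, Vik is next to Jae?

24

Treat {Ada,Elif} as one block (2 orders) and {Vik,Jae} as another (2 orders).
That leaves 3 units to arrange: 2 × 2 × 3! = 4 × 6 = 24.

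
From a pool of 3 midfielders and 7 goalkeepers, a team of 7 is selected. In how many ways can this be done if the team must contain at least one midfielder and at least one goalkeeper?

With no constraint there are C(10,7) = 120 possible selections.
Selections missing a whole group: no midfielders → C(7,7) = 1; no goalkeepers → C(3,7) = 0.
Both groups omitted at once is impossible, so 120 − 1 = 119.

119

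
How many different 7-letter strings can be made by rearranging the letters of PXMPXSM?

630

The 7 letters of PXMPXSM have repeats: M appearing twice, P appearing twice, and X appearing twice.
The number of distinct arrangements is 7!/(2!·2!·2!) = 5040/8 = 630.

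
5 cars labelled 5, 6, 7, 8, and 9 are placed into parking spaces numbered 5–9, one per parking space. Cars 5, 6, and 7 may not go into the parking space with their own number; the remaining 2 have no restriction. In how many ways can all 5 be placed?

64

Let Aᵢ (for i ∈ {5, 6, 7}) be the placements that put car i in its forbidden parking space. Any j of these fix j positions, leaving (5−j)! ways to fill the rest, and there are C(3,j) ways to pick which j.
By inclusion–exclusion, the number of valid placements is Σ_{j=0}^{3} (−1)^j C(3,j)·(5−j)!.
Computing: 120 − 72 + 18 − 2 = 64.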